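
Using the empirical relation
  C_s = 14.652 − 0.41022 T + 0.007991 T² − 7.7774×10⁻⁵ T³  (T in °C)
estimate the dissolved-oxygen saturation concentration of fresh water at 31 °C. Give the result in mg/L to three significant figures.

C_s = 14.652 − 0.41022×31 + 0.007991×31² − 7.7774×10⁻⁵×31³ = 7.298 mg/L.

C_s ≈ 7.30 mg/L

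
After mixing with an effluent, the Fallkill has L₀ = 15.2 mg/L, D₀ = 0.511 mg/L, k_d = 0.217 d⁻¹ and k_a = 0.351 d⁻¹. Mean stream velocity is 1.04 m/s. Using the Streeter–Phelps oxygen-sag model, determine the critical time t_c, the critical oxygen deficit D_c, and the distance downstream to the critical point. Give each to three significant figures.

t_c ≈ 3.43 d; D_c ≈ 4.46 mg/L; x_c ≈ 308 km

At the critical point dD/dt = 0, so k_d L₀ e^(−k_d t) = k_a D. Substituting D(t) from the Streeter–Phelps equation and solving for t gives
t_c = ln[(k_a/k_d)(1 − D₀(k_a−k_d)/(k_d L₀))] / (k_a−k_d).
Here k_a−k_d = 0.1340 d⁻¹ and 1 − D₀(k_a−k_d)/(k_d L₀) = 1 − 0.511×0.1340/(0.217×15.2) = 0.9792, so
t_c = ln(1.618 × 0.9792) / 0.1340 = 0.4599 / 0.1340 = 3.432 d.
L(t_c) = L₀ e^(−k_d t_c) = 15.2 × 0.4748 = 7.218 mg/L, and at the critical point k_a D_c = k_d L, so D_c = (0.217/0.351) × 7.218 = 4.462 mg/L.
x_c = v t_c = 1.04 m/s × 3.432 d × 86400 s/d = 308400 m ≈ 308 km.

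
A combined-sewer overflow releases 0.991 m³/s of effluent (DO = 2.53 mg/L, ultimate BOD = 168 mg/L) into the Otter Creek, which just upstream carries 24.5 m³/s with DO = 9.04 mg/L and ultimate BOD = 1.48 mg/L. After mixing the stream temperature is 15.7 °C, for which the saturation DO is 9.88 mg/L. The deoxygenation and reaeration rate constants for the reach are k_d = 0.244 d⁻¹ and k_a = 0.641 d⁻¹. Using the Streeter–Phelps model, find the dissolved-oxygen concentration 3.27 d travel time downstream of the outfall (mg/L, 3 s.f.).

DO ≈ 8.15 mg/L

Mixed DO = (24.5×9.04 + 0.991×2.53)/(24.5+0.991) = 224.0/25.49 = 8.787 mg/L.
Mixed L₀ = (24.5×1.48 + 0.991×168)/(25.49) = 202.7/25.49 = 7.954 mg/L.
Initial deficit D₀ = C_s − DO₀ = 9.88 − 8.787 = 1.093 mg/L.
D(3.27) = [0.244×7.954/(0.641−0.244)](e^(−0.244×3.27) − e^(−0.641×3.27)) + 1.093 e^(−0.641×3.27)
= 4.888 × (0.4503 − 0.1229) + 1.093 × 0.1229 = 1.735 mg/L.
DO = 9.88 − 1.735 = 8.145 mg/L.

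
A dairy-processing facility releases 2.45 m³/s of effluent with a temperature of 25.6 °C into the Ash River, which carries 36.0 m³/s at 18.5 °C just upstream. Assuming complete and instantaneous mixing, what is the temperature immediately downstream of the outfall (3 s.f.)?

19.0 °C

Flow-weighted mixing: C = (Q_r C_r + Q_w C_w)/(Q_r + Q_w)
= (36.0×18.5 + 2.45×25.6)/(36.0 + 2.45) = 728.7/38.45 = 18.95 °C.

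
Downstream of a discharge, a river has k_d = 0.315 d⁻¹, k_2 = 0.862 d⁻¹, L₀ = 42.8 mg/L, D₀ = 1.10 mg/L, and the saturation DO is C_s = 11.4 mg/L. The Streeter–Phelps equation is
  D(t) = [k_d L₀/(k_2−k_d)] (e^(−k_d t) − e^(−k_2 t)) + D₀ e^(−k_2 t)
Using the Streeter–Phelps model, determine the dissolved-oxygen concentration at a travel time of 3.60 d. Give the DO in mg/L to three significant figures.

k_d L₀/(k_2−k_d) = 0.315×42.8/(0.862−0.315) = 13.48/0.5470 = 24.65 mg/L.
e^(−k_d t) = e^(−0.315×3.600) = 0.3217; e^(−k_2 t) = e^(−0.862×3.600) = 0.04491.
D = 24.65 × (0.3217 − 0.04491) + 1.10 × 0.04491 = 6.823 + 0.04940 = 6.873 mg/L.
DO = C_s − D = 11.4 − 6.873 = 4.527 mg/L.

DO ≈ 4.53 mg/L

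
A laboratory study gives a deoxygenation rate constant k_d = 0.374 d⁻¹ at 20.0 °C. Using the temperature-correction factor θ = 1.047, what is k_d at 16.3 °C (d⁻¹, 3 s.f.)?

k_d(T₂) = k_d(T₁) · θ^(T₂−T₁) = 0.374 × 1.047^(16.3−20.0)
= 0.374 × 1.047^-3.70 = 0.374 × 0.8437 = 0.3156 d⁻¹.

k_d ≈ 0.316 d⁻¹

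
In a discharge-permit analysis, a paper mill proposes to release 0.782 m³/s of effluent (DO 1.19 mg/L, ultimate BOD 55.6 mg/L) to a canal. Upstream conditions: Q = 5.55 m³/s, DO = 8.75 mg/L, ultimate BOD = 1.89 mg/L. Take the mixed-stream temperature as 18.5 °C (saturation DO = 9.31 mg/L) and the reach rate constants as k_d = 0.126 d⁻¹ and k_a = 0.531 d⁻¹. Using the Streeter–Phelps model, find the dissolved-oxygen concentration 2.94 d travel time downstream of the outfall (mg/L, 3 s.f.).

Mixed DO = (5.55×8.75 + 0.782×1.19)/(5.55+0.782) = 49.49/6.332 = 7.816 mg/L.
Mixed L₀ = (5.55×1.89 + 0.782×55.6)/(6.332) = 53.97/6.332 = 8.523 mg/L.
Initial deficit D₀ = C_s − DO₀ = 9.31 − 7.816 = 1.494 mg/L.
D(2.94) = [0.126×8.523/(0.531−0.126)](e^(−0.126×2.94) − e^(−0.531×2.94)) + 1.494 e^(−0.531×2.94)
= 2.652 × (0.6904 − 0.2099) + 1.494 × 0.2099 = 1.588 mg/L.
DO = 9.31 − 1.588 = 7.722 mg/L.

DO ≈ 7.72 mg/L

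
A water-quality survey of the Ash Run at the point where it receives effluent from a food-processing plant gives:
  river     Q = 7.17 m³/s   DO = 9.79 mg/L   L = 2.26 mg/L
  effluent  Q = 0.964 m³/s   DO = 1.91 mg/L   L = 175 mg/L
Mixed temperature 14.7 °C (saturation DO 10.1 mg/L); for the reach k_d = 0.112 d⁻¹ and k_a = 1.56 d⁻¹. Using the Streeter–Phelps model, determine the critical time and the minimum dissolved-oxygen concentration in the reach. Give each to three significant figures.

Mixed DO = (7.17×9.79 + 0.964×1.91)/(7.17+0.964) = 72.04/8.134 = 8.856 mg/L.
Mixed L₀ = (7.17×2.26 + 0.964×175)/(8.134) = 184.9/8.134 = 22.73 mg/L.
Initial deficit D₀ = C_s − DO₀ = 10.1 − 8.856 = 1.244 mg/L.
t_c = (1/1.448) ln[(1.56/0.112)(1 − 1.244×1.448/(0.112×22.73))] = 0.6906 × ln(4.075) = 0.9702 d.
D_c = (0.112/1.56) × 22.73 × e^(−0.112×0.9702) = 0.07179 × 22.73 × 0.8970 = 1.464 mg/L.
Minimum DO = 10.1 − 1.464 = 8.636 mg/L.

t_c ≈ 0.970 d; minimum DO ≈ 8.64 mg/L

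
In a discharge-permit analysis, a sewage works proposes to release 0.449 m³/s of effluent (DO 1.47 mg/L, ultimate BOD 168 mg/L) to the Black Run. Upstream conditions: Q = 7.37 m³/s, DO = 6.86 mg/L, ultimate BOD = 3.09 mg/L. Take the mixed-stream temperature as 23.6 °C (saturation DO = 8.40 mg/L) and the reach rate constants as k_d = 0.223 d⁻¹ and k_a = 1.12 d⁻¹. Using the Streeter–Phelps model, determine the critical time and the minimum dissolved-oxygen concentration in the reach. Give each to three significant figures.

Mixed DO = (7.37×6.86 + 0.449×1.47)/(7.37+0.449) = 51.22/7.819 = 6.550 mg/L.
Mixed L₀ = (7.37×3.09 + 0.449×168)/(7.819) = 98.21/7.819 = 12.56 mg/L.
Initial deficit D₀ = C_s − DO₀ = 8.40 − 6.550 = 1.850 mg/L.
t_c = (1/0.8970) ln[(1.12/0.223)(1 − 1.850×0.8970/(0.223×12.56))] = 1.115 × ln(2.048) = 0.7989 d.
D_c = (0.223/1.12) × 12.56 × e^(−0.223×0.7989) = 0.1991 × 12.56 × 0.8368 = 2.093 mg/L.
Minimum DO = 8.40 − 2.093 = 6.307 mg/L.

t_c ≈ 0.799 d; minimum DO ≈ 6.31 mg/L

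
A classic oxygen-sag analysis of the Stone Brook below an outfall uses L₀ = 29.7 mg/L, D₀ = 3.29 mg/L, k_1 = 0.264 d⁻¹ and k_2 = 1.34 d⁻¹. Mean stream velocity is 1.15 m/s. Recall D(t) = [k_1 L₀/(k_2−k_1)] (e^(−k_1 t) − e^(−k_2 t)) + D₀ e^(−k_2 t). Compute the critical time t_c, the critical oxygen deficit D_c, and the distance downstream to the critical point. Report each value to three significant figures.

t_c ≈ 0.952 d; D_c ≈ 4.55 mg/L; x_c ≈ 94.6 km

With k_2/k_1 = 5.076 and 1 − D₀(k_2−k_1)/(k_1 L₀) = 0.5485,
t_c = ln(5.076 × 0.5485) / (1.34 − 0.264) = ln(2.784) / 1.076 = 1.024/1.076 = 0.9516 d.
D_c = (k_1/k_2) L₀ e^(−k_1 t_c) = (0.264/1.34) × 29.7 × e^(−0.264×0.9516) = 0.1970 × 29.7 × 0.7778 = 4.551 mg/L.
x_c = v t_c = 1.15 m/s × 0.9516 d × 86400 s/d = 94550 m ≈ 94.6 km.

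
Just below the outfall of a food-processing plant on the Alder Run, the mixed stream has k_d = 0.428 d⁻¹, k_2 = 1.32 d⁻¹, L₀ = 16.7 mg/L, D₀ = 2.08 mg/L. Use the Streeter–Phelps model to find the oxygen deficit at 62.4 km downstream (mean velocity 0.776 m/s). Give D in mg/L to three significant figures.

Travel time t = x/v = 62.4 km / (0.776 m/s) = 62400 m / 0.776 m/s = 80410 s = 0.9307 d.
k_d L₀/(k_2−k_d) = 0.428×16.7/(1.32−0.428) = 7.148/0.8920 = 8.013 mg/L.
e^(−k_d t) = e^(−0.428×0.9307) = 0.6714; e^(−k_2 t) = e^(−1.32×0.9307) = 0.2927.
D = 8.013 × (0.6714 − 0.2927) + 2.08 × 0.2927 = 3.035 + 0.6089 = 3.643 mg/L.

D ≈ 3.64 mg/L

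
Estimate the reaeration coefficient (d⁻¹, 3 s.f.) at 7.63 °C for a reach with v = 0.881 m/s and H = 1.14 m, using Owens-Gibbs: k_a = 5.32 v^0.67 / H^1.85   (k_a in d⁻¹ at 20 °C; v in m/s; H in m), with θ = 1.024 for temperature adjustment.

k_a ≈ 2.86 d⁻¹

k_a(20) = 5.32 × 0.881^0.67 / 1.14^1.85 = 5.32 × 0.9186 / 1.274 = 3.835 d⁻¹.
k_a(7.63) = 3.835 × 1.024^(7.63−20) = 3.835 × 0.7457 = 2.860 d⁻¹.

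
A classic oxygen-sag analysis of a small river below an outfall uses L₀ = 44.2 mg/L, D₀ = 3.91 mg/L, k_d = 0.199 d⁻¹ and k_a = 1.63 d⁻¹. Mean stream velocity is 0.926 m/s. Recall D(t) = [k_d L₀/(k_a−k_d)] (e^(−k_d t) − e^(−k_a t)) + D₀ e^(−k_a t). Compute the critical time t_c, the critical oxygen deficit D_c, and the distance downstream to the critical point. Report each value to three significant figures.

At the critical point dD/dt = 0, so k_d L₀ e^(−k_d t) = k_a D. Substituting D(t) from the Streeter–Phelps equation and solving for t gives
t_c = ln[(k_a/k_d)(1 − D₀(k_a−k_d)/(k_d L₀))] / (k_a−k_d).
Here k_a−k_d = 1.431 d⁻¹ and 1 − D₀(k_a−k_d)/(k_d L₀) = 1 − 3.91×1.431/(0.199×44.2) = 0.3639, so
t_c = ln(8.191 × 0.3639) / 1.431 = 1.092 / 1.431 = 0.7632 d.
L(t_c) = L₀ e^(−k_d t_c) = 44.2 × 0.8591 = 37.97 mg/L, and at the critical point k_a D_c = k_d L, so D_c = (0.199/1.63) × 37.97 = 4.636 mg/L.
x_c = v t_c = 0.926 m/s × 0.7632 d × 86400 s/d = 61060 m ≈ 61.1 km.

t_c ≈ 0.763 d; D_c ≈ 4.64 mg/L; x_c ≈ 61.1 km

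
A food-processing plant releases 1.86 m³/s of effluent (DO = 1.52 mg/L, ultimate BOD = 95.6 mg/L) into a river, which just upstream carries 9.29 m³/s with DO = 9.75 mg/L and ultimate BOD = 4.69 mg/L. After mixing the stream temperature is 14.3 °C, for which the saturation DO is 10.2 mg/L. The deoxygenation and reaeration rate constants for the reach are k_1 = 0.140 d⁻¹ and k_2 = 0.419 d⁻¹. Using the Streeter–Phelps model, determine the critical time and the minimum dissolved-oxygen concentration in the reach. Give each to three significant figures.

Mixed DO = (9.29×9.75 + 1.86×1.52)/(9.29+1.86) = 93.40/11.15 = 8.377 mg/L.
Mixed L₀ = (9.29×4.69 + 1.86×95.6)/(11.15) = 221.4/11.15 = 19.86 mg/L.
Initial deficit D₀ = C_s − DO₀ = 10.2 − 8.377 = 1.823 mg/L.
t_c = (1/0.2790) ln[(0.419/0.140)(1 − 1.823×0.2790/(0.140×19.86))] = 3.584 × ln(2.445) = 3.205 d.
D_c = (0.140/0.419) × 19.86 × e^(−0.140×3.205) = 0.3341 × 19.86 × 0.6385 = 4.236 mg/L.
Minimum DO = 10.2 − 4.236 = 5.964 mg/L.

t_c ≈ 3.20 d; minimum DO ≈ 5.96 mg/L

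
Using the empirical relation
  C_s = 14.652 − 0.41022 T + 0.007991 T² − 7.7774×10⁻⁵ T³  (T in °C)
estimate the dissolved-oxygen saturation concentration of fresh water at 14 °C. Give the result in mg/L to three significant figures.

C_s ≈ 10.3 mg/L

C_s = 14.652 − 0.41022×14 + 0.007991×14² − 7.7774×10⁻⁵×14³ = 10.26 mg/L.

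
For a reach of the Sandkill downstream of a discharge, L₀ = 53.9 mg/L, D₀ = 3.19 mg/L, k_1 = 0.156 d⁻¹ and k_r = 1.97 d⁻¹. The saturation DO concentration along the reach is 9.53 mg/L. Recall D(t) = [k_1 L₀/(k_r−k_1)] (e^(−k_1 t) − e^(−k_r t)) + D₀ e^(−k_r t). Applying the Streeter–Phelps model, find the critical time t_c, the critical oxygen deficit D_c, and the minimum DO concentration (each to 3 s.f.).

t_c ≈ 0.756 d; D_c ≈ 3.79 mg/L; min DO ≈ 5.74 mg/L

t_c = [1/(k_r−k_1)] ln[(k_r/k_1)(1 − D₀(k_r−k_1)/(k_1 L₀))]
= [1/(1.97−0.156)] ln[(1.97/0.156)(1 − 3.19×1.814/(0.156×53.9))]
= (1/1.814) ln[12.63 × 0.3118] = 0.5513 × ln(3.937) = 0.5513 × 1.371 = 0.7555 d.
L(t_c) = L₀ e^(−k_1 t_c) = 53.9 × 0.8888 = 47.91 mg/L, and at the critical point k_r D_c = k_1 L, so D_c = (0.156/1.97) × 47.91 = 3.794 mg/L.
Minimum DO = C_s − D_c = 9.53 − 3.794 = 5.736 mg/L.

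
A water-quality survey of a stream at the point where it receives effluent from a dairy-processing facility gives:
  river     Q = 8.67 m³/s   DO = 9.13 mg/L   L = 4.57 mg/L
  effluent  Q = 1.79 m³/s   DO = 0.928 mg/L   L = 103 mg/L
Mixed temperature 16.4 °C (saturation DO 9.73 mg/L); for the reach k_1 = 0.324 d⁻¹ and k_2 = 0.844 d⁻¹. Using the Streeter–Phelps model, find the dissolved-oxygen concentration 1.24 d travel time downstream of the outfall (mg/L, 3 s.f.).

Mixed DO = (8.67×9.13 + 1.79×0.928)/(8.67+1.79) = 80.82/10.46 = 7.726 mg/L.
Mixed L₀ = (8.67×4.57 + 1.79×103)/(10.46) = 224.0/10.46 = 21.41 mg/L.
Initial deficit D₀ = C_s − DO₀ = 9.73 − 7.726 = 2.004 mg/L.
D(1.24) = [0.324×21.41/(0.844−0.324)](e^(−0.324×1.24) − e^(−0.844×1.24)) + 2.004 e^(−0.844×1.24)
= 13.34 × (0.6691 − 0.3511) + 2.004 × 0.3511 = 4.946 mg/L.
DO = 9.73 − 4.946 = 4.784 mg/L.

DO ≈ 4.78 mg/L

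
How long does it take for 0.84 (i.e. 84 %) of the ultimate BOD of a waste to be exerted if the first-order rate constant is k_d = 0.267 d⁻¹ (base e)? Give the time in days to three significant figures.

t ≈ 6.86 d

y/L₀ = 1 − e^(−k_d t) = 0.84 ⇒ e^(−k_d t) = 0.160
t = −ln(0.160) / 0.267 = 1.833 / 0.267 = 6.864 d.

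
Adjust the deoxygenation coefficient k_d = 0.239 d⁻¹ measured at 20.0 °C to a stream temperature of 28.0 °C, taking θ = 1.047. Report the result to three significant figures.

k_d(T₂) = k_d(T₁) · θ^(T₂−T₁) = 0.239 × 1.047^(28.0−20.0)
= 0.239 × 1.047^8.00 = 0.239 × 1.444 = 0.3451 d⁻¹.

k_d ≈ 0.345 d⁻¹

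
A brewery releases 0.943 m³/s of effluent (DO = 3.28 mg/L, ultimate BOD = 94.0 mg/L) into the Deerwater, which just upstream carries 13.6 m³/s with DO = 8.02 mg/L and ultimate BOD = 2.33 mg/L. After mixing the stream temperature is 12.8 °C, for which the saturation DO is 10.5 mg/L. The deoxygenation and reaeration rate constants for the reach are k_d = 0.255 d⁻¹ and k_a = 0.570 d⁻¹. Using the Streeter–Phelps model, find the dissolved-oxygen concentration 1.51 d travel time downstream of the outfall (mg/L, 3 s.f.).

DO ≈ 7.60 mg/L

Mixed DO = (13.6×8.02 + 0.943×3.28)/(13.6+0.943) = 112.2/14.54 = 7.713 mg/L.
Mixed L₀ = (13.6×2.33 + 0.943×94.0)/(14.54) = 120.3/14.54 = 8.274 mg/L.
Initial deficit D₀ = C_s − DO₀ = 10.5 − 7.713 = 2.787 mg/L.
D(1.51) = [0.255×8.274/(0.570−0.255)](e^(−0.255×1.51) − e^(−0.570×1.51)) + 2.787 e^(−0.570×1.51)
= 6.698 × (0.6804 − 0.4229) + 2.787 × 0.4229 = 2.904 mg/L.
DO = 10.5 − 2.904 = 7.596 mg/L.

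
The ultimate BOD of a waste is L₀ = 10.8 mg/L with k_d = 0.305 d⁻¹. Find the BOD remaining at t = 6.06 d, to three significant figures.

L ≈ 1.70 mg/L

L_t = L₀ e^(−k_d t) = 10.8 × e^(−0.305×6.06) = 10.8 × 0.1575 = 1.701 mg/L.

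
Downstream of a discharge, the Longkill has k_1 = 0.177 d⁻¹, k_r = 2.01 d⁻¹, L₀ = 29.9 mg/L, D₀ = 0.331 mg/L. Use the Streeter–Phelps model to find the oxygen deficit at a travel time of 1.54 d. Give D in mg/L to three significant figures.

D ≈ 2.08 mg/L

k_1 L₀/(k_r−k_1) = 0.177×29.9/(2.01−0.177) = 5.292/1.833 = 2.887 mg/L.
e^(−k_1 t) = e^(−0.177×1.540) = 0.7614; e^(−k_r t) = e^(−2.01×1.540) = 0.04526.
D = 2.887 × (0.7614 − 0.04526) + 0.331 × 0.04526 = 2.068 + 0.01498 = 2.083 mg/L.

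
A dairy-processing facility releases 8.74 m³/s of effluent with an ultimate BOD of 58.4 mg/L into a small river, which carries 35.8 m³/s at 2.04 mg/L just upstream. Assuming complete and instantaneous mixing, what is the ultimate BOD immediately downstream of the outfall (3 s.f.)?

Flow-weighted mixing: C = (Q_r C_r + Q_w C_w)/(Q_r + Q_w)
= (35.8×2.04 + 8.74×58.4)/(35.8 + 8.74) = 583.4/44.54 = 13.10 mg/L.

13.1 mg/L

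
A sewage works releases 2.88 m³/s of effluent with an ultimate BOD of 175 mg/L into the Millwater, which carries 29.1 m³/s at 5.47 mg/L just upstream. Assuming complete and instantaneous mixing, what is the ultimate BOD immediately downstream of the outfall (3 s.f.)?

Flow-weighted mixing: C = (Q_r C_r + Q_w C_w)/(Q_r + Q_w)
= (29.1×5.47 + 2.88×175)/(29.1 + 2.88) = 663.2/31.98 = 20.74 mg/L.

20.7 mg/L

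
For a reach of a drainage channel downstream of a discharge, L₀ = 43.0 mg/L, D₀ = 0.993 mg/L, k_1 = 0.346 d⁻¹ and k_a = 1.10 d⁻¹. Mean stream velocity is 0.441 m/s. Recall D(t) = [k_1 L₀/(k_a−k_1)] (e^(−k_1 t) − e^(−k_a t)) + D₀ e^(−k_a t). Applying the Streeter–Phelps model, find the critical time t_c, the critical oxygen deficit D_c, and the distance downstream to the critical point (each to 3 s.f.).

At the critical point dD/dt = 0, so k_1 L₀ e^(−k_1 t) = k_a D. Substituting D(t) from the Streeter–Phelps equation and solving for t gives
t_c = ln[(k_a/k_1)(1 − D₀(k_a−k_1)/(k_1 L₀))] / (k_a−k_1).
Here k_a−k_1 = 0.7540 d⁻¹ and 1 − D₀(k_a−k_1)/(k_1 L₀) = 1 − 0.993×0.7540/(0.346×43.0) = 0.9497, so
t_c = ln(3.179 × 0.9497) / 0.7540 = 1.105 / 0.7540 = 1.466 d.
L(t_c) = L₀ e^(−k_1 t_c) = 43.0 × 0.6023 = 25.90 mg/L, and at the critical point k_a D_c = k_1 L, so D_c = (0.346/1.10) × 25.90 = 8.146 mg/L.
x_c = v t_c = 0.441 m/s × 1.466 d × 86400 s/d = 55840 m ≈ 55.8 km.

t_c ≈ 1.47 d; D_c ≈ 8.15 mg/L; x_c ≈ 55.8 km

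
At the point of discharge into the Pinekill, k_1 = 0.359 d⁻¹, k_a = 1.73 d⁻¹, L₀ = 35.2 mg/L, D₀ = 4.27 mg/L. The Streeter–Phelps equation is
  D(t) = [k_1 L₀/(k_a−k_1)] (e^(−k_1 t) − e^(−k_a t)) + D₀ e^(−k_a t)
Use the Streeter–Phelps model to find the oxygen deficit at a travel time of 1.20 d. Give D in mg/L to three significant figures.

D ≈ 5.37 mg/L

k_1 L₀/(k_a−k_1) = 0.359×35.2/(1.73−0.359) = 12.64/1.371 = 9.217 mg/L.
e^(−k_1 t) = e^(−0.359×1.200) = 0.6500; e^(−k_a t) = e^(−1.73×1.200) = 0.1254.
D = 9.217 × (0.6500 − 0.1254) + 4.27 × 0.1254 = 4.835 + 0.5356 = 5.371 mg/L.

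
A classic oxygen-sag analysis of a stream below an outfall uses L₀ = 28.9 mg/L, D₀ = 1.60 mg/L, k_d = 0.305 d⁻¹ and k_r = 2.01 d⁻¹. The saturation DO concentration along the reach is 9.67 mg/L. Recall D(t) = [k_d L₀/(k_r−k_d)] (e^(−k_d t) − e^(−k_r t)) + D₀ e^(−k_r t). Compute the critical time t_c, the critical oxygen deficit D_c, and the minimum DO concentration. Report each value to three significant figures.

t_c = [1/(k_r−k_d)] ln[(k_r/k_d)(1 − D₀(k_r−k_d)/(k_d L₀))]
= [1/(2.01−0.305)] ln[(2.01/0.305)(1 − 1.60×1.705/(0.305×28.9))]
= (1/1.705) ln[6.590 × 0.6905] = 0.5865 × ln(4.551) = 0.5865 × 1.515 = 0.8887 d.
L(t_c) = L₀ e^(−k_d t_c) = 28.9 × 0.7626 = 22.04 mg/L, and at the critical point k_r D_c = k_d L, so D_c = (0.305/2.01) × 22.04 = 3.344 mg/L.
Minimum DO = C_s − D_c = 9.67 − 3.344 = 6.326 mg/L.

t_c ≈ 0.889 d; D_c ≈ 3.34 mg/L; min DO ≈ 6.33 mg/L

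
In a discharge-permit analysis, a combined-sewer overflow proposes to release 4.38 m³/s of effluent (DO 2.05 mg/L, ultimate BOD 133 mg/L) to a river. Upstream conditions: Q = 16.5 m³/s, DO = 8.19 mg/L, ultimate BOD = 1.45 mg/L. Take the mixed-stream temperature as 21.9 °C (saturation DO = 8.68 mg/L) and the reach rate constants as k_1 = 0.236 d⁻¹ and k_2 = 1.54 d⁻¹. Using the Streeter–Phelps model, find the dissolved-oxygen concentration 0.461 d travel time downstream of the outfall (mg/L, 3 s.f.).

DO ≈ 5.68 mg/L

Mixed DO = (16.5×8.19 + 4.38×2.05)/(16.5+4.38) = 144.1/20.88 = 6.902 mg/L.
Mixed L₀ = (16.5×1.45 + 4.38×133)/(20.88) = 606.5/20.88 = 29.05 mg/L.
Initial deficit D₀ = C_s − DO₀ = 8.68 − 6.902 = 1.778 mg/L.
D(0.461) = [0.236×29.05/(1.54−0.236)](e^(−0.236×0.461) − e^(−1.54×0.461)) + 1.778 e^(−1.54×0.461)
= 5.257 × (0.8969 − 0.4917) + 1.778 × 0.4917 = 3.004 mg/L.
DO = 8.68 − 3.004 = 5.676 mg/L.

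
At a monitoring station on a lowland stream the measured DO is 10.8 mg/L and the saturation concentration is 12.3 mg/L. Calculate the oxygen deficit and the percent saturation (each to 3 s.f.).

D ≈ 1.50 mg/L; 87.8 % saturation

D = C_s − C = 12.3 − 10.8 = 1.50 mg/L.
% saturation = 10.8/12.3 × 100 = 87.8 %.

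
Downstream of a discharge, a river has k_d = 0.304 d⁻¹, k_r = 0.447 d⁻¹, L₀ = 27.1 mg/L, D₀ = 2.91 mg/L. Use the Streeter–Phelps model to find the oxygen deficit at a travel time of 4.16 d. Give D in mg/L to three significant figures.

D ≈ 7.75 mg/L

k_d L₀/(k_r−k_d) = 0.304×27.1/(0.447−0.304) = 8.238/0.1430 = 57.61 mg/L.
e^(−k_d t) = e^(−0.304×4.160) = 0.2823; e^(−k_r t) = e^(−0.447×4.160) = 0.1557.
D = 57.61 × (0.2823 − 0.1557) + 2.91 × 0.1557 = 7.293 + 0.4532 = 7.746 mg/L.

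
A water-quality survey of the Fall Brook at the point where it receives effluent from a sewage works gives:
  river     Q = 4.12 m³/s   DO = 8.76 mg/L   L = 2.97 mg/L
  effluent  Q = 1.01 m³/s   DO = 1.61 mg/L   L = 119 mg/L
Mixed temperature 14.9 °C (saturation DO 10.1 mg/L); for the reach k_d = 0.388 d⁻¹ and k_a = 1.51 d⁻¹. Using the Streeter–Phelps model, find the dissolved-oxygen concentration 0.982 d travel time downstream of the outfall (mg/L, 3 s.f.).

DO ≈ 5.40 mg/L

Mixed DO = (4.12×8.76 + 1.01×1.61)/(4.12+1.01) = 37.72/5.130 = 7.352 mg/L.
Mixed L₀ = (4.12×2.97 + 1.01×119)/(5.130) = 132.4/5.130 = 25.81 mg/L.
Initial deficit D₀ = C_s − DO₀ = 10.1 − 7.352 = 2.748 mg/L.
D(0.982) = [0.388×25.81/(1.51−0.388)](e^(−0.388×0.982) − e^(−1.51×0.982)) + 2.748 e^(−1.51×0.982)
= 8.927 × (0.6832 − 0.2270) + 2.748 × 0.2270 = 4.696 mg/L.
DO = 10.1 − 4.696 = 5.404 mg/L.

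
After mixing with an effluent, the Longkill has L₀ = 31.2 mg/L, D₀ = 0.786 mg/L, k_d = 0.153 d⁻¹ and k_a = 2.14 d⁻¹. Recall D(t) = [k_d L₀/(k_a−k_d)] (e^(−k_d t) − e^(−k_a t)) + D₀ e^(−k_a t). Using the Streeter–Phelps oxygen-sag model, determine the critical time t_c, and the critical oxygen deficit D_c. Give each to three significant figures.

t_c ≈ 1.13 d; D_c ≈ 1.88 mg/L

At the critical point dD/dt = 0, so k_d L₀ e^(−k_d t) = k_a D. Substituting D(t) from the Streeter–Phelps equation and solving for t gives
t_c = ln[(k_a/k_d)(1 − D₀(k_a−k_d)/(k_d L₀))] / (k_a−k_d).
Here k_a−k_d = 1.987 d⁻¹ and 1 − D₀(k_a−k_d)/(k_d L₀) = 1 − 0.786×1.987/(0.153×31.2) = 0.6728, so
t_c = ln(13.99 × 0.6728) / 1.987 = 2.242 / 1.987 = 1.128 d.
L(t_c) = L₀ e^(−k_d t_c) = 31.2 × 0.8415 = 26.25 mg/L, and at the critical point k_a D_c = k_d L, so D_c = (0.153/2.14) × 26.25 = 1.877 mg/L.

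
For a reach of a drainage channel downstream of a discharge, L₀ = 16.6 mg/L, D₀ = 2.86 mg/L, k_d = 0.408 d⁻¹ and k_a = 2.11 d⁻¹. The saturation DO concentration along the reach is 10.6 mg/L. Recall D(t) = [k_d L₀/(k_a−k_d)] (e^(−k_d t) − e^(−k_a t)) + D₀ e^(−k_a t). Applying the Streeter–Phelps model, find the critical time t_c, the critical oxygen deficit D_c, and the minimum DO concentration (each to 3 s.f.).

t_c ≈ 0.220 d; D_c ≈ 2.93 mg/L; min DO ≈ 7.67 mg/L

At the critical point dD/dt = 0, so k_d L₀ e^(−k_d t) = k_a D. Substituting D(t) from the Streeter–Phelps equation and solving for t gives
t_c = ln[(k_a/k_d)(1 − D₀(k_a−k_d)/(k_d L₀))] / (k_a−k_d).
Here k_a−k_d = 1.702 d⁻¹ and 1 − D₀(k_a−k_d)/(k_d L₀) = 1 − 2.86×1.702/(0.408×16.6) = 0.2813, so
t_c = ln(5.172 × 0.2813) / 1.702 = 0.3748 / 1.702 = 0.2202 d.
L(t_c) = L₀ e^(−k_d t_c) = 16.6 × 0.9141 = 15.17 mg/L, and at the critical point k_a D_c = k_d L, so D_c = (0.408/2.11) × 15.17 = 2.934 mg/L.
Minimum DO = C_s − D_c = 10.6 − 2.934 = 7.666 mg/L.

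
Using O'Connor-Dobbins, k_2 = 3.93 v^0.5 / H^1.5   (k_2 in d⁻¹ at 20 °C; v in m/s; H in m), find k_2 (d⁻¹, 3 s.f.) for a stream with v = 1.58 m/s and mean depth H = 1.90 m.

k_2 ≈ 1.89 d⁻¹

k_2 = 3.93 × 1.58^0.5 / 1.90^1.5 = 3.93 × 1.257 / 2.619 = 1.886 d⁻¹.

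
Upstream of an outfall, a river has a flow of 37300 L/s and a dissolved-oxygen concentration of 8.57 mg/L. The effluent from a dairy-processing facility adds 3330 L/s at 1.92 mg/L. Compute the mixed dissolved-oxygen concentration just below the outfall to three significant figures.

8.02 mg/L

Flow-weighted mixing: C = (Q_r C_r + Q_w C_w)/(Q_r + Q_w)
= (37300×8.57 + 3330×1.92)/(37300 + 3330) = 326100/40630 = 8.025 mg/L.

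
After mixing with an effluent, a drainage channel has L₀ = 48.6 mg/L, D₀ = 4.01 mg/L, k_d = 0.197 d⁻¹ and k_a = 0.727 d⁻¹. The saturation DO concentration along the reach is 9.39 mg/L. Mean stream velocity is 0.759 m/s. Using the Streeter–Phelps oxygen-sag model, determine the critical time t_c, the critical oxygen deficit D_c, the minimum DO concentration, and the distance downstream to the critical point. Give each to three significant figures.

t_c ≈ 1.99 d; D_c ≈ 8.90 mg/L; min DO ≈ 0.492 mg/L; x_c ≈ 131 km

At the critical point dD/dt = 0, so k_d L₀ e^(−k_d t) = k_a D. Substituting D(t) from the Streeter–Phelps equation and solving for t gives
t_c = ln[(k_a/k_d)(1 − D₀(k_a−k_d)/(k_d L₀))] / (k_a−k_d).
Here k_a−k_d = 0.5300 d⁻¹ and 1 − D₀(k_a−k_d)/(k_d L₀) = 1 − 4.01×0.5300/(0.197×48.6) = 0.7780, so
t_c = ln(3.690 × 0.7780) / 0.5300 = 1.055 / 0.5300 = 1.990 d.
D_c = (k_d/k_a) L₀ e^(−k_d t_c) = (0.197/0.727) × 48.6 × e^(−0.197×1.990) = 0.2710 × 48.6 × 0.6757 = 8.898 mg/L.
Minimum DO = C_s − D_c = 9.39 − 8.898 = 0.4917 mg/L.
x_c = v t_c = 0.759 m/s × 1.990 d × 86400 s/d = 130500 m ≈ 131 km.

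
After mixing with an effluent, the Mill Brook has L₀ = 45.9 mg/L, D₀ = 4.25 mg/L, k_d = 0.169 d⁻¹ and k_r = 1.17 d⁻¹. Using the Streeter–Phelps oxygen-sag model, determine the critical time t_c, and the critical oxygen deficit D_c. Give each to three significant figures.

t_c = [1/(k_r−k_d)] ln[(k_r/k_d)(1 − D₀(k_r−k_d)/(k_d L₀))]
= [1/(1.17−0.169)] ln[(1.17/0.169)(1 − 4.25×1.001/(0.169×45.9))]
= (1/1.001) ln[6.923 × 0.4516] = 0.9990 × ln(3.126) = 0.9990 × 1.140 = 1.139 d.
L(t_c) = L₀ e^(−k_d t_c) = 45.9 × 0.8249 = 37.86 mg/L, and at the critical point k_r D_c = k_d L, so D_c = (0.169/1.17) × 37.86 = 5.469 mg/L.

t_c ≈ 1.14 d; D_c ≈ 5.47 mg/L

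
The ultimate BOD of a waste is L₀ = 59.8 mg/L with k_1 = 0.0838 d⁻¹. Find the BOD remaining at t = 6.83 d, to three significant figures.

L ≈ 33.7 mg/L

L_t = L₀ e^(−k_1 t) = 59.8 × e^(−0.0838×6.83) = 59.8 × 0.5642 = 33.74 mg/L.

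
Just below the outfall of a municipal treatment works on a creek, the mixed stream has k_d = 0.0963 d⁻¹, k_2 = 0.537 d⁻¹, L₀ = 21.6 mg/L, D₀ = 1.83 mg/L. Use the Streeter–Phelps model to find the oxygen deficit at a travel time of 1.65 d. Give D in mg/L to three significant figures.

k_d L₀/(k_2−k_d) = 0.0963×21.6/(0.537−0.0963) = 2.080/0.4407 = 4.720 mg/L.
e^(−k_d t) = e^(−0.0963×1.650) = 0.8531; e^(−k_2 t) = e^(−0.537×1.650) = 0.4123.
D = 4.720 × (0.8531 − 0.4123) + 1.83 × 0.4123 = 2.081 + 0.7545 = 2.835 mg/L.

D ≈ 2.84 mg/L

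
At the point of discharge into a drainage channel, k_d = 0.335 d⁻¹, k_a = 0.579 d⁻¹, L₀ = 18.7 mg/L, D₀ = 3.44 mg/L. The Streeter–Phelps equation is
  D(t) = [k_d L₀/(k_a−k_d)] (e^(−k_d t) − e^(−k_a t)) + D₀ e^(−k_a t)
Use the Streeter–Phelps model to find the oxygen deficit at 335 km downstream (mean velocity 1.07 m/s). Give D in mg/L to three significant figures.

D ≈ 4.90 mg/L

Travel time t = x/v = 335 km / (1.07 m/s) = 335000 m / 1.07 m/s = 313100 s = 3.624 d.
k_d L₀/(k_a−k_d) = 0.335×18.7/(0.579−0.335) = 6.264/0.2440 = 25.67 mg/L.
e^(−k_d t) = e^(−0.335×3.624) = 0.2970; e^(−k_a t) = e^(−0.579×3.624) = 0.1227.
D = 25.67 × (0.2970 − 0.1227) + 3.44 × 0.1227 = 4.476 + 0.4221 = 4.898 mg/L.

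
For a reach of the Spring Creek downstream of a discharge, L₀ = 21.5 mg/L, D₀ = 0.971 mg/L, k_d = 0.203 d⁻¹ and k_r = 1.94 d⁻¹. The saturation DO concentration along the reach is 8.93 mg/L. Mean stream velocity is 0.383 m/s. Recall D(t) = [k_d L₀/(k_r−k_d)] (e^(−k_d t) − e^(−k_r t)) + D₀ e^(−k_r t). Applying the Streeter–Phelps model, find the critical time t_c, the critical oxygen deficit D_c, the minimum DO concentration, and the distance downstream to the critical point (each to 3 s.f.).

t_c ≈ 1.02 d; D_c ≈ 1.83 mg/L; min DO ≈ 7.10 mg/L; x_c ≈ 33.7 km

With k_r/k_d = 9.557 and 1 − D₀(k_r−k_d)/(k_d L₀) = 0.6136,
t_c = ln(9.557 × 0.6136) / (1.94 − 0.203) = ln(5.864) / 1.737 = 1.769/1.737 = 1.018 d.
L(t_c) = L₀ e^(−k_d t_c) = 21.5 × 0.8133 = 17.48 mg/L, and at the critical point k_r D_c = k_d L, so D_c = (0.203/1.94) × 17.48 = 1.830 mg/L.
Minimum DO = C_s − D_c = 8.93 − 1.830 = 7.100 mg/L.
x_c = v t_c = 0.383 m/s × 1.018 d × 86400 s/d = 33700 m ≈ 33.7 km.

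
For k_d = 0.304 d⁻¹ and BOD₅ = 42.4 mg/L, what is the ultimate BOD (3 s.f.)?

BOD₅ = L₀(1 − e^(−5k_d)) ⇒ L₀ = BOD₅ / (1 − e^(−5×0.304))
= 42.4 / (1 − 0.2187) = 42.4 / 0.7813 = 54.27 mg/L.

L₀ ≈ 54.3 mg/L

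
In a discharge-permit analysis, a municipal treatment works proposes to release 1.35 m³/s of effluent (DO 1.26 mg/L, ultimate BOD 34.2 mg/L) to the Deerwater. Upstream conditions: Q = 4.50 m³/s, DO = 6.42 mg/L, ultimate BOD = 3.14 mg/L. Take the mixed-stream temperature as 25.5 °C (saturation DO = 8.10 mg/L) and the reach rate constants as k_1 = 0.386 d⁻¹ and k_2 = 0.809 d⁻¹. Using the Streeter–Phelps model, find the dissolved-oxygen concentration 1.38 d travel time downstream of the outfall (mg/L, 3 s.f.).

Mixed DO = (4.50×6.42 + 1.35×1.26)/(4.50+1.35) = 30.59/5.850 = 5.229 mg/L.
Mixed L₀ = (4.50×3.14 + 1.35×34.2)/(5.850) = 60.30/5.850 = 10.31 mg/L.
Initial deficit D₀ = C_s − DO₀ = 8.10 − 5.229 = 2.871 mg/L.
D(1.38) = [0.386×10.31/(0.809−0.386)](e^(−0.386×1.38) − e^(−0.809×1.38)) + 2.871 e^(−0.809×1.38)
= 9.406 × (0.5870 − 0.3274) + 2.871 × 0.3274 = 3.382 mg/L.
DO = 8.10 − 3.382 = 4.718 mg/L.

DO ≈ 4.72 mg/L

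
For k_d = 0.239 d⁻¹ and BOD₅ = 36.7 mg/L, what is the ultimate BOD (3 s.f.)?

BOD₅ = L₀(1 − e^(−5k_d)) ⇒ L₀ = BOD₅ / (1 − e^(−5×0.239))
= 36.7 / (1 − 0.3027) = 36.7 / 0.6973 = 52.63 mg/L.

L₀ ≈ 52.6 mg/L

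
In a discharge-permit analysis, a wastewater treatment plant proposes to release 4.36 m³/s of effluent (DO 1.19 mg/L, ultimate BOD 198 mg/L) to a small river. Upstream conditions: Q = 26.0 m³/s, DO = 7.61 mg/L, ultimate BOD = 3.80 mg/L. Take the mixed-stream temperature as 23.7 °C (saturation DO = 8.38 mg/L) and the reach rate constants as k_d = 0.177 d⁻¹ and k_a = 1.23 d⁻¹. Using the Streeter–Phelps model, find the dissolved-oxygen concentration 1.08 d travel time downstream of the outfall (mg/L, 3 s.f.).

DO ≈ 4.94 mg/L

Mixed DO = (26.0×7.61 + 4.36×1.19)/(26.0+4.36) = 203.0/30.36 = 6.688 mg/L.
Mixed L₀ = (26.0×3.80 + 4.36×198)/(30.36) = 962.1/30.36 = 31.69 mg/L.
Initial deficit D₀ = C_s − DO₀ = 8.38 − 6.688 = 1.692 mg/L.
D(1.08) = [0.177×31.69/(1.23−0.177)](e^(−0.177×1.08) − e^(−1.23×1.08)) + 1.692 e^(−1.23×1.08)
= 5.327 × (0.8260 − 0.2649) + 1.692 × 0.2649 = 3.437 mg/L.
DO = 8.38 − 3.437 = 4.943 mg/L.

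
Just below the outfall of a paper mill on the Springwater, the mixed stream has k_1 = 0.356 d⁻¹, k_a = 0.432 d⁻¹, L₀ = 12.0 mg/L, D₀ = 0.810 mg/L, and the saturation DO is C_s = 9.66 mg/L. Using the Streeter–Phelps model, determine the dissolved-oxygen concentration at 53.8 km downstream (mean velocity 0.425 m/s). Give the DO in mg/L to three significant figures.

DO ≈ 5.71 mg/L

Travel time t = x/v = 53.8 km / (0.425 m/s) = 53800 m / 0.425 m/s = 126600 s = 1.465 d.
k_1 L₀/(k_a−k_1) = 0.356×12.0/(0.432−0.356) = 4.272/0.07600 = 56.21 mg/L.
e^(−k_1 t) = e^(−0.356×1.465) = 0.5936; e^(−k_a t) = e^(−0.432×1.465) = 0.5310.
D = 56.21 × (0.5936 − 0.5310) + 0.810 × 0.5310 = 3.516 + 0.4301 = 3.946 mg/L.
DO = C_s − D = 9.66 − 3.946 = 5.714 mg/L.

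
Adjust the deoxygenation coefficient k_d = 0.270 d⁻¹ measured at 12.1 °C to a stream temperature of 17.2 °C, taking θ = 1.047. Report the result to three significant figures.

k_d ≈ 0.341 d⁻¹

k_d(T₂) = k_d(T₁) · θ^(T₂−T₁) = 0.270 × 1.047^(17.2−12.1)
= 0.270 × 1.047^5.10 = 0.270 × 1.264 = 0.3413 d⁻¹.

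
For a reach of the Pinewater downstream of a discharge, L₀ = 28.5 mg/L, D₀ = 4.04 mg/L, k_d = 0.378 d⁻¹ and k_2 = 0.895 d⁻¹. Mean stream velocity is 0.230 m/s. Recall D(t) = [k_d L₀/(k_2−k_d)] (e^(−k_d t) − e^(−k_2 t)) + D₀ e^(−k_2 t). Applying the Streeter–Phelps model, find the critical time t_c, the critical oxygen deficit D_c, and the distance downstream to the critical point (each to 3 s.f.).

With k_2/k_d = 2.368 and 1 − D₀(k_2−k_d)/(k_d L₀) = 0.8061,
t_c = ln(2.368 × 0.8061) / (0.895 − 0.378) = ln(1.909) / 0.5170 = 0.6464/0.5170 = 1.250 d.
L(t_c) = L₀ e^(−k_d t_c) = 28.5 × 0.6234 = 17.77 mg/L, and at the critical point k_2 D_c = k_d L, so D_c = (0.378/0.895) × 17.77 = 7.503 mg/L.
x_c = v t_c = 0.230 m/s × 1.250 d × 86400 s/d = 24850 m ≈ 24.8 km.

t_c ≈ 1.25 d; D_c ≈ 7.50 mg/L; x_c ≈ 24.8 km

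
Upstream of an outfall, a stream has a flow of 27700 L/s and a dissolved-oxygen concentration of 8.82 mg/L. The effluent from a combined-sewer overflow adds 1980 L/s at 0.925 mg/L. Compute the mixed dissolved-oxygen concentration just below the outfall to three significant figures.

8.29 mg/L

Flow-weighted mixing: C = (Q_r C_r + Q_w C_w)/(Q_r + Q_w)
= (27700×8.82 + 1980×0.925)/(27700 + 1980) = 246100/29680 = 8.293 mg/L.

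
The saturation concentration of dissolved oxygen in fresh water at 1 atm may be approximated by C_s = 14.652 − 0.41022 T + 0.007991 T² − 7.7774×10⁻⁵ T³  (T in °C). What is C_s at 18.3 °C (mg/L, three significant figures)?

C_s ≈ 9.34 mg/L

C_s = 14.652 − 0.41022×18.3 + 0.007991×18.3² − 7.7774×10⁻⁵×18.3³ = 9.344 mg/L.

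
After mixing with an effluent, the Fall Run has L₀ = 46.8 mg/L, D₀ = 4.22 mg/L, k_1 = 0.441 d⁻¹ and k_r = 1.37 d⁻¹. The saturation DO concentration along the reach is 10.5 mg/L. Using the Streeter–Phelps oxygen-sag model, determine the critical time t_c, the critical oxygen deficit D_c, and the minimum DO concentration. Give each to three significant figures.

t_c = [1/(k_r−k_1)] ln[(k_r/k_1)(1 − D₀(k_r−k_1)/(k_1 L₀))]
= [1/(1.37−0.441)] ln[(1.37/0.441)(1 − 4.22×0.9290/(0.441×46.8))]
= (1/0.9290) ln[3.107 × 0.8100] = 1.076 × ln(2.516) = 1.076 × 0.9229 = 0.9934 d.
L(t_c) = L₀ e^(−k_1 t_c) = 46.8 × 0.6453 = 30.20 mg/L, and at the critical point k_r D_c = k_1 L, so D_c = (0.441/1.37) × 30.20 = 9.721 mg/L.
Minimum DO = C_s − D_c = 10.5 − 9.721 = 0.7791 mg/L.

t_c ≈ 0.993 d; D_c ≈ 9.72 mg/L; min DO ≈ 0.779 mg/L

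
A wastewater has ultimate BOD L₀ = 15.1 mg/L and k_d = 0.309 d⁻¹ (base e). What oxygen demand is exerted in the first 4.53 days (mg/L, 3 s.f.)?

y ≈ 11.4 mg/L

y_t = L₀(1 − e^(−k_d t)) = 15.1 × (1 − e^(−0.309×4.53))
= 15.1 × (1 − 0.2467) = 15.1 × 0.7533 = 11.38 mg/L.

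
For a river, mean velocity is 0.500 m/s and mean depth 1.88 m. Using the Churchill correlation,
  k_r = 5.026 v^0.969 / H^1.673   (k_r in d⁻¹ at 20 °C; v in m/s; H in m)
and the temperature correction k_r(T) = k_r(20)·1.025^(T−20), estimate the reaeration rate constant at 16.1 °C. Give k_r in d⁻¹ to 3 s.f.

k_r(20) = 5.026 × 0.500^0.969 / 1.88^1.673 = 5.026 × 0.5109 / 2.875 = 0.8930 d⁻¹.
k_r(16.1) = 0.8930 × 1.025^(16.1−20) = 0.8930 × 0.9082 = 0.8110 d⁻¹.

k_r ≈ 0.811 d⁻¹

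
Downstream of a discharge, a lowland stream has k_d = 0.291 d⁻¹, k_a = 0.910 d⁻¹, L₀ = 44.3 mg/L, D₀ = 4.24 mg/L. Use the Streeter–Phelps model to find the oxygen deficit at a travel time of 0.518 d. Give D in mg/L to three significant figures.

D ≈ 7.56 mg/L

k_d L₀/(k_a−k_d) = 0.291×44.3/(0.910−0.291) = 12.89/0.6190 = 20.83 mg/L.
e^(−k_d t) = e^(−0.291×0.5180) = 0.8601; e^(−k_a t) = e^(−0.910×0.5180) = 0.6241.
D = 20.83 × (0.8601 − 0.6241) + 4.24 × 0.6241 = 4.914 + 2.646 = 7.560 mg/L.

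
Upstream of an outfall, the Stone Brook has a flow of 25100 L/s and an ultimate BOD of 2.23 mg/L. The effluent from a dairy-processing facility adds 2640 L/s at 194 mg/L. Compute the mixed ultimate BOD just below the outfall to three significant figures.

Flow-weighted mixing: C = (Q_r C_r + Q_w C_w)/(Q_r + Q_w)
= (25100×2.23 + 2640×194)/(25100 + 2640) = 568100/27740 = 20.48 mg/L.

20.5 mg/L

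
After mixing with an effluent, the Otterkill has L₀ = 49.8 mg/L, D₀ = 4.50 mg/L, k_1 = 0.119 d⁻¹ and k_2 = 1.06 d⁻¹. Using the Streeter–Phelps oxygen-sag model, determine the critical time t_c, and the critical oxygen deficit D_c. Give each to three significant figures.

With k_2/k_1 = 8.908 and 1 − D₀(k_2−k_1)/(k_1 L₀) = 0.2855,
t_c = ln(8.908 × 0.2855) / (1.06 − 0.119) = ln(2.543) / 0.9410 = 0.9333/0.9410 = 0.9918 d.
L(t_c) = L₀ e^(−k_1 t_c) = 49.8 × 0.8887 = 44.26 mg/L, and at the critical point k_2 D_c = k_1 L, so D_c = (0.119/1.06) × 44.26 = 4.968 mg/L.

t_c ≈ 0.992 d; D_c ≈ 4.97 mg/L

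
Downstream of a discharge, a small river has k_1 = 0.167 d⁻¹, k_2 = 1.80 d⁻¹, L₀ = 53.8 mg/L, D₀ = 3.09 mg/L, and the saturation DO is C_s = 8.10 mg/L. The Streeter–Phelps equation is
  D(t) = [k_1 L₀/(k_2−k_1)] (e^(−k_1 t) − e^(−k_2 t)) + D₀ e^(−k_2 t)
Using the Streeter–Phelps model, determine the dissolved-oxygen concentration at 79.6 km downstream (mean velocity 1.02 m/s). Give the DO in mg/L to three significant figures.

DO ≈ 3.84 mg/L

Travel time t = x/v = 79.6 km / (1.02 m/s) = 79600 m / 1.02 m/s = 78040 s = 0.9032 d.
k_1 L₀/(k_2−k_1) = 0.167×53.8/(1.80−0.167) = 8.985/1.633 = 5.502 mg/L.
e^(−k_1 t) = e^(−0.167×0.9032) = 0.8600; e^(−k_2 t) = e^(−1.80×0.9032) = 0.1968.
D = 5.502 × (0.8600 − 0.1968) + 3.09 × 0.1968 = 3.649 + 0.6080 = 4.257 mg/L.
DO = C_s − D = 8.10 − 4.257 = 3.843 mg/L.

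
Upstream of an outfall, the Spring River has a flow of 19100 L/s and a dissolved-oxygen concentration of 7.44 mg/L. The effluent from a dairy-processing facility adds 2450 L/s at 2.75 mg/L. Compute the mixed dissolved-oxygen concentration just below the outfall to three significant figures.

6.91 mg/L

Flow-weighted mixing: C = (Q_r C_r + Q_w C_w)/(Q_r + Q_w)
= (19100×7.44 + 2450×2.75)/(19100 + 2450) = 148800/21550 = 6.907 mg/L.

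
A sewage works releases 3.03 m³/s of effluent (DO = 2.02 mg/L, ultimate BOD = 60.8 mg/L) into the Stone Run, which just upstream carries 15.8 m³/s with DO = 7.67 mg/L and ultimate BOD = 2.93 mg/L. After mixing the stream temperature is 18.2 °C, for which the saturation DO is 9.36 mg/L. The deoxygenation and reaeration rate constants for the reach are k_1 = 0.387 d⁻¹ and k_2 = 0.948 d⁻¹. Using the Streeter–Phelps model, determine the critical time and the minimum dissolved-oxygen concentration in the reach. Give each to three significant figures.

Mixed DO = (15.8×7.67 + 3.03×2.02)/(15.8+3.03) = 127.3/18.83 = 6.761 mg/L.
Mixed L₀ = (15.8×2.93 + 3.03×60.8)/(18.83) = 230.5/18.83 = 12.24 mg/L.
Initial deficit D₀ = C_s − DO₀ = 9.36 − 6.761 = 2.599 mg/L.
t_c = (1/0.5610) ln[(0.948/0.387)(1 − 2.599×0.5610/(0.387×12.24))] = 1.783 × ln(1.696) = 0.9413 d.
D_c = (0.387/0.948) × 12.24 × e^(−0.387×0.9413) = 0.4082 × 12.24 × 0.6947 = 3.472 mg/L.
Minimum DO = 9.36 − 3.472 = 5.888 mg/L.

t_c ≈ 0.941 d; minimum DO ≈ 5.89 mg/L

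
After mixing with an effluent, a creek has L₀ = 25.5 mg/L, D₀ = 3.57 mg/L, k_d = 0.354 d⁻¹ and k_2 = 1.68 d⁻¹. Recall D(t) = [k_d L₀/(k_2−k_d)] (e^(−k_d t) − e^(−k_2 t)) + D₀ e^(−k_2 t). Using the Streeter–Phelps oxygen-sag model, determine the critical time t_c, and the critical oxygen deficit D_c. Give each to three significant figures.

t_c ≈ 0.614 d; D_c ≈ 4.32 mg/L

t_c = [1/(k_2−k_d)] ln[(k_2/k_d)(1 − D₀(k_2−k_d)/(k_d L₀))]
= [1/(1.68−0.354)] ln[(1.68/0.354)(1 − 3.57×1.326/(0.354×25.5))]
= (1/1.326) ln[4.746 × 0.4756] = 0.7541 × ln(2.257) = 0.7541 × 0.8141 = 0.6139 d.
L(t_c) = L₀ e^(−k_d t_c) = 25.5 × 0.8047 = 20.52 mg/L, and at the critical point k_2 D_c = k_d L, so D_c = (0.354/1.68) × 20.52 = 4.324 mg/L.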